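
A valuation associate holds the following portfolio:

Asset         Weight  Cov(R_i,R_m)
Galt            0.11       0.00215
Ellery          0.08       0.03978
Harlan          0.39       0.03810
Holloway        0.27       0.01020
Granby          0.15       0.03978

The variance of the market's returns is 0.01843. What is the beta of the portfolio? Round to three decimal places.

1.465

β_Galt = 0.00215 / 0.01843 = 0.1167
β_Ellery = 0.03978 / 0.01843 = 2.1584
β_Harlan = 0.03810 / 0.01843 = 2.0673
β_Holloway = 0.01020 / 0.01843 = 0.5534
β_Granby = 0.03978 / 0.01843 = 2.1584
β_P = Σ w_i β_i = 0.11×0.1167 + 0.08×2.1584 + 0.39×2.0673 + 0.27×0.5534 + 0.15×2.1584 = 1.4649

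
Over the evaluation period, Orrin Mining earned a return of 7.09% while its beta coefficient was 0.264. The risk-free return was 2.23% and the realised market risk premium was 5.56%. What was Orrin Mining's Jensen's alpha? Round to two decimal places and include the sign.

CAPM benchmark = R_f + β(R_m − R_f) = 2.23% + 0.264 × 5.56% = 3.69784%
α = actual − benchmark = 7.09% − 3.69784% = +3.39%

+3.39%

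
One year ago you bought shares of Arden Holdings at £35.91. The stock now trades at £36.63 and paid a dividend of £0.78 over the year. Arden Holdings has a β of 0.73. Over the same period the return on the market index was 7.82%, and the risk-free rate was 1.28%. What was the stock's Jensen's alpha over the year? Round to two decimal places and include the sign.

-1.88%

Realised HPR = (P1 + D1 − P0) / P0 = (36.63 + 0.78 − 35.91) / 35.91 = 1.50 / 35.91 = 4.1771%
MRP = 7.82% − 1.28% = 6.54%
CAPM required = R_f + β·MRP = 1.28% + 0.73 × 6.54% = 6.0542%
α = realised − required = 4.1771% − 6.0542% = -1.88%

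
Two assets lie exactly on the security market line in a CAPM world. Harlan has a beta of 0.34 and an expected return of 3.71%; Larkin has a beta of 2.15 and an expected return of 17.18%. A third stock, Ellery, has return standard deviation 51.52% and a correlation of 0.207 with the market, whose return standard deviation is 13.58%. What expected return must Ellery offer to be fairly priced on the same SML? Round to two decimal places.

MRP = (17.18% − 3.71%) / (2.15 − 0.34) = 7.4420%
R_f = 3.71% − 0.34 × 7.4420% = 1.1797%
β_Ellery = ρ·σ_i/σ_m = 0.207 × 51.52 / 13.58 = 0.7853
E(R_Ellery) = R_f + β × MRP = 1.1797% + 0.7853 × 7.4420% = 7.02%

7.02%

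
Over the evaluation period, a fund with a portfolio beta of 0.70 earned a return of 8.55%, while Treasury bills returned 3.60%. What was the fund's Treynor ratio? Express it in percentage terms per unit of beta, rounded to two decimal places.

Treynor = (R_P − R_f) / β_P = (8.55% − 3.60%) / 0.7000 = 4.95% / 0.7000 = 7.07%

7.07%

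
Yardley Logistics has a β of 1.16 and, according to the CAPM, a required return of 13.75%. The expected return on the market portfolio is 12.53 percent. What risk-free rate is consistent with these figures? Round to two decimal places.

E(R) = R_f + β(E(R_m) − R_f) = R_f(1 − β) + β·E(R_m)
13.75% = R_f × (1 − 1.16) + 1.16 × 12.53%
13.75% = R_f × -0.16 + 14.5348%
R_f = (13.75% − 14.5348%) / -0.16 = 4.91%

4.91%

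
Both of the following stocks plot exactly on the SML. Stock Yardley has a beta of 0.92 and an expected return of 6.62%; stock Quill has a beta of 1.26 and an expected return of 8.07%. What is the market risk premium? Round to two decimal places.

Both satisfy E(R) = R_f + β·MRP, so the slope of the SML is
MRP = (8.07% − 6.62%) / (1.26 − 0.92) = 1.45% / 0.34 = 4.2647%

4.26%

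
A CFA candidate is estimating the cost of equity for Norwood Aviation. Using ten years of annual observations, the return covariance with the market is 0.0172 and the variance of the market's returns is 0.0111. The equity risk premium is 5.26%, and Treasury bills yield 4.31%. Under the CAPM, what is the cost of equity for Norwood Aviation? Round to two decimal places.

12.46%

β = Cov(R_i, R_m) / Var(R_m) = 0.0172 / 0.0111 = 1.5495
E(R) = R_f + β × MRP = 4.31% + 1.5495 × 5.26% = 12.46%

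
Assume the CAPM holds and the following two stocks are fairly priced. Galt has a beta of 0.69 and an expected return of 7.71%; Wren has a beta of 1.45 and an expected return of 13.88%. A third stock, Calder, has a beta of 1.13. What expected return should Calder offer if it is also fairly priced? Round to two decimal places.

MRP (SML slope) = (13.88% − 7.71%) / (1.45 − 0.69) = 6.17% / 0.76 = 8.1184%
R_f (intercept) = 7.71% − 0.69 × 8.1184% = 2.1083%
E(R_Calder) = R_f + β × MRP = 2.1083% + 1.13 × 8.1184% = 11.28%

11.28%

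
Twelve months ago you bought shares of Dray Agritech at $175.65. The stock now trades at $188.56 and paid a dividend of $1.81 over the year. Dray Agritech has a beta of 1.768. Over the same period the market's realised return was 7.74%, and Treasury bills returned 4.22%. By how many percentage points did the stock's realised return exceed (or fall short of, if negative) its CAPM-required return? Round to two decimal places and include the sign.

Realised HPR = (P1 + D1 − P0) / P0 = (188.56 + 1.81 − 175.65) / 175.65 = 14.72 / 175.65 = 8.3803%
MRP = 7.74% − 4.22% = 3.52%
CAPM required = R_f + β·MRP = 4.22% + 1.768 × 3.52% = 10.44336%
α = realised − required = 8.3803% − 10.44336% = -2.06%

-2.06%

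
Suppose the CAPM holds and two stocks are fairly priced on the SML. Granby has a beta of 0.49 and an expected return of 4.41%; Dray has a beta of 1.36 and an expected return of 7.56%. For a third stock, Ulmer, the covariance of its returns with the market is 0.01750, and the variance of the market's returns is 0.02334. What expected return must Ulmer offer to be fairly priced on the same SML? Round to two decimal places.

MRP = (7.56% − 4.41%) / (1.36 − 0.49) = 3.6207%
R_f = 4.41% − 0.49 × 3.6207% = 2.6359%
β_Ulmer = Cov / Var(R_m) = 0.01750 / 0.02334 = 0.7498
E(R_Ulmer) = R_f + β × MRP = 2.6359% + 0.7498 × 3.6207% = 5.35%

5.35%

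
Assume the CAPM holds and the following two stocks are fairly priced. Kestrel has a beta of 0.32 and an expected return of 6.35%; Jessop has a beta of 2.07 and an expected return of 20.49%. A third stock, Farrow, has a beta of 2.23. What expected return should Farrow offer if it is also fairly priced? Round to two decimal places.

MRP (SML slope) = (20.49% − 6.35%) / (2.07 − 0.32) = 14.14% / 1.75 = 8.0800%
R_f (intercept) = 6.35% − 0.32 × 8.0800% = 3.7644%
E(R_Farrow) = R_f + β × MRP = 3.7644% + 2.23 × 8.0800% = 21.78%

21.78%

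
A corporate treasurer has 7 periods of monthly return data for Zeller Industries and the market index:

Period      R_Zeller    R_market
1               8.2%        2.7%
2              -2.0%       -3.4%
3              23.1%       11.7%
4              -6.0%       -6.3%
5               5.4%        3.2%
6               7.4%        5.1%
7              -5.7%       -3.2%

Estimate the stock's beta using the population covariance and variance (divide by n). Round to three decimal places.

1.611

Mean R_i = (8.2 − 2.0 + 23.1 − 6.0 + 5.4 + 7.4 − 5.7) / 7 = 4.3429%
Mean R_m = (2.7 − 3.4 + 11.7 − 6.3 + 3.2 + 5.1 − 3.2) / 7 = 1.4000%
Σ(R_i − R̄_i)(R_m − R̄_m) = 367.7100  ⇒  Cov = 367.7100 / 7 = 52.5300
Σ(R_m − R̄_m)² = 228.2000  ⇒  Var(R_m) = 228.2000 / 7 = 32.6000
β = Cov / Var(R_m) = 52.5300 / 32.6000 = 1.6113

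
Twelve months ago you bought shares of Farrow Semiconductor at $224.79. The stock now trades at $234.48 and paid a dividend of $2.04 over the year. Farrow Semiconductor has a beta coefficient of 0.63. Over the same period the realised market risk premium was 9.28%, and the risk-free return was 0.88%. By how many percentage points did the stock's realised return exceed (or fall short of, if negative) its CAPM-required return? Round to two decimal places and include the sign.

Realised HPR = (P1 + D1 − P0) / P0 = (234.48 + 2.04 − 224.79) / 224.79 = 11.73 / 224.79 = 5.2182%
CAPM required = R_f + β·MRP = 0.88% + 0.63 × 9.28% = 6.7264%
α = realised − required = 5.2182% − 6.7264% = -1.51%

-1.51%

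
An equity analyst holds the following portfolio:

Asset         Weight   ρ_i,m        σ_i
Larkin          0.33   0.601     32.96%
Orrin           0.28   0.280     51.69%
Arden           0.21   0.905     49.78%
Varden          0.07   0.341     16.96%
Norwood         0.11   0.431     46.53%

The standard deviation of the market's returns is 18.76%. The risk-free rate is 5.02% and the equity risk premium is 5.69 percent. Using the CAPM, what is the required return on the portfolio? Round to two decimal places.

β_Larkin = 0.601 × 32.96% / 18.76% = 1.0559
β_Orrin = 0.280 × 51.69% / 18.76% = 0.7715
β_Arden = 0.905 × 49.78% / 18.76% = 2.4014
β_Varden = 0.341 × 16.96% / 18.76% = 0.3083
β_Norwood = 0.431 × 46.53% / 18.76% = 1.0690
β_P = Σ w_i β_i = 0.33×1.0559 + 0.28×0.7715 + 0.21×2.4014 + 0.07×0.3083 + 0.11×1.0690 = 1.2079
E(R_P) = R_f + β_P × MRP = 5.02% + 1.2079 × 5.69% = 11.89%

11.89%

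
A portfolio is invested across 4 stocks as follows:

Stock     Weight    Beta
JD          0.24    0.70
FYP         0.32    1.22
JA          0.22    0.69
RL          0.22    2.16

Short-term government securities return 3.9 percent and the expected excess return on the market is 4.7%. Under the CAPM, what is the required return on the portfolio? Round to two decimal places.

β_P = Σ w_i β_i = 0.24×0.70 + 0.32×1.22 + 0.22×0.69 + 0.22×2.16 = 1.1854
E(R_P) = R_f + β_P × MRP = 3.9% + 1.1854 × 4.7% = 9.47%

9.47%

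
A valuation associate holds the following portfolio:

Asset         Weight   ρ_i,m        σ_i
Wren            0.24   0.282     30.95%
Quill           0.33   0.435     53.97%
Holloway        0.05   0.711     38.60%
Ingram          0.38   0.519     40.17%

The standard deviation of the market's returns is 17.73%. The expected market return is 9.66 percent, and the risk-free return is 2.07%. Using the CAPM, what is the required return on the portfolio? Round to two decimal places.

β_Wren = 0.282 × 30.95% / 17.73% = 0.4923
β_Quill = 0.435 × 53.97% / 17.73% = 1.3241
β_Holloway = 0.711 × 38.60% / 17.73% = 1.5479
β_Ingram = 0.519 × 40.17% / 17.73% = 1.1759
β_P = Σ w_i β_i = 0.24×0.4923 + 0.33×1.3241 + 0.05×1.5479 + 0.38×1.1759 = 1.0793
MRP = 9.66% − 2.07% = 7.59%
E(R_P) = R_f + β_P × MRP = 2.07% + 1.0793 × 7.59% = 10.26%

10.26%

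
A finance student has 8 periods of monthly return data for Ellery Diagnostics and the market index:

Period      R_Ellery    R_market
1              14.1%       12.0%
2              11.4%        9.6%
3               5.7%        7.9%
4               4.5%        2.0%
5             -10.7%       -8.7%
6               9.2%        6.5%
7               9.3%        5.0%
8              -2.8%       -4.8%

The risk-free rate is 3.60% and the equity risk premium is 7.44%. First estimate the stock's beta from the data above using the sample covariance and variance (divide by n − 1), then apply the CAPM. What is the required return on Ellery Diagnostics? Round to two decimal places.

Mean R_i = (14.1 + 11.4 + 5.7 + 4.5 − 10.7 + 9.2 + 9.3 − 2.8) / 8 = 5.0875%
Mean R_m = (12.0 + 9.6 + 7.9 + 2.0 − 8.7 + 6.5 + 5.0 − 4.8) / 8 = 3.6875%
Σ(R_i − R̄_i)(R_m − R̄_m) = 395.4188  ⇒  Cov = 395.4188 / 7 = 56.4884
Σ(R_m − R̄_m)² = 359.7688  ⇒  Var(R_m) = 359.7688 / 7 = 51.3955
β = Cov / Var(R_m) = 56.4884 / 51.3955 = 1.0991
E(R) = R_f + β × MRP = 3.60% + 1.0991 × 7.44% = 11.78%

11.78%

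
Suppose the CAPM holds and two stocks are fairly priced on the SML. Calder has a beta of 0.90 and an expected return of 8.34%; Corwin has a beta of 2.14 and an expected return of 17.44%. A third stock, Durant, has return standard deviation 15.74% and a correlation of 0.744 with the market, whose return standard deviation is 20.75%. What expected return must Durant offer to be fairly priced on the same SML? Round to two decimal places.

MRP = (17.44% − 8.34%) / (2.14 − 0.90) = 7.3387%
R_f = 8.34% − 0.90 × 7.3387% = 1.7352%
β_Durant = ρ·σ_i/σ_m = 0.744 × 15.74 / 20.75 = 0.5644
E(R_Durant) = R_f + β × MRP = 1.7352% + 0.5644 × 7.3387% = 5.88%

5.88%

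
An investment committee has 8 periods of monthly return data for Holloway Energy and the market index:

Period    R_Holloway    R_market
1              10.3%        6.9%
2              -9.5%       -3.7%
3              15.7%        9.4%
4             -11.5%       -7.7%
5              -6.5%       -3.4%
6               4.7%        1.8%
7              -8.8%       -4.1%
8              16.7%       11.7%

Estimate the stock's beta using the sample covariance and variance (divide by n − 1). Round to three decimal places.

1.625

Mean R_i = (10.3 − 9.5 + 15.7 − 11.5 − 6.5 + 4.7 − 8.8 + 16.7) / 8 = 1.3875%
Mean R_m = (6.9 − 3.7 + 9.4 − 7.7 − 3.4 + 1.8 − 4.1 + 11.7) / 8 = 1.3625%
Σ(R_i − R̄_i)(R_m − R̄_m) = 589.2563  ⇒  Cov = 589.2563 / 7 = 84.1795
Σ(R_m − R̄_m)² = 362.5988  ⇒  Var(R_m) = 362.5988 / 7 = 51.7998
β = Cov / Var(R_m) = 84.1795 / 51.7998 = 1.6251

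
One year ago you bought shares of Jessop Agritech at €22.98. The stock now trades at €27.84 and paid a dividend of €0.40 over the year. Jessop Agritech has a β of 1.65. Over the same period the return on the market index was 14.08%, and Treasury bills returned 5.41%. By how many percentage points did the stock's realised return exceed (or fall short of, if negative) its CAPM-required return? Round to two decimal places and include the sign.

Realised HPR = (P1 + D1 − P0) / P0 = (27.84 + 0.40 − 22.98) / 22.98 = 5.26 / 22.98 = 22.8895%
MRP = 14.08% − 5.41% = 8.67%
CAPM required = R_f + β·MRP = 5.41% + 1.65 × 8.67% = 19.7155%
α = realised − required = 22.8895% − 19.7155% = +3.17%

+3.17%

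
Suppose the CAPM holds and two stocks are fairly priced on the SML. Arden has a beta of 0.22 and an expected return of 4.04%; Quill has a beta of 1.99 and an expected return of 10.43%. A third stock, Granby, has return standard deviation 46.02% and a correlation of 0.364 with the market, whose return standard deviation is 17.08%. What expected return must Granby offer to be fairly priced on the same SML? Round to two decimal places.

6.79%

MRP = (10.43% − 4.04%) / (1.99 − 0.22) = 3.6102%
R_f = 4.04% − 0.22 × 3.6102% = 3.2458%
β_Granby = ρ·σ_i/σ_m = 0.364 × 46.02 / 17.08 = 0.9808
E(R_Granby) = R_f + β × MRP = 3.2458% + 0.9808 × 3.6102% = 6.79%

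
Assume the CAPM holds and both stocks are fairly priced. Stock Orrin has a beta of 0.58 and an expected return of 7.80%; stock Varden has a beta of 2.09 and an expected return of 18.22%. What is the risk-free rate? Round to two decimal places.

Both satisfy E(R) = R_f + β·MRP, so the slope of the SML is
MRP = (18.22% − 7.80%) / (2.09 − 0.58) = 10.42% / 1.51 = 6.9007%
R_f = E(R_Orrin) − β_Orrin·MRP = 7.80% − 0.58 × 6.9007% = 3.7976%

3.80%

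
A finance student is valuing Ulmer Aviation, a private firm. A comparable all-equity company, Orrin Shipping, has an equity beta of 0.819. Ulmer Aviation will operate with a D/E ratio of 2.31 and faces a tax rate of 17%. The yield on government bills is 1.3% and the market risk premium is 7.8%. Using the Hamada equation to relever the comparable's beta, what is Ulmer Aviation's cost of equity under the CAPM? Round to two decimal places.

19.94%

β_L = β_U × [1 + (1 − t)(D/E)] = 0.819 × [1 + (1 − 0.17) × 2.31]
    = 0.819 × [1 + 0.83 × 2.31] = 0.819 × 2.9173 = 2.3893
E(R) = R_f + β_L × MRP = 1.3% + 2.3893 × 7.8% = 19.94%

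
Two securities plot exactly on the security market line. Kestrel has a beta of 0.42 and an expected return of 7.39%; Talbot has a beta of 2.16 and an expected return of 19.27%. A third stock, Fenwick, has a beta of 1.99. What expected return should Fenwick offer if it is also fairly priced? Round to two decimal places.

MRP (SML slope) = (19.27% − 7.39%) / (2.16 − 0.42) = 11.88% / 1.74 = 6.8276%
R_f (intercept) = 7.39% − 0.42 × 6.8276% = 4.5224%
E(R_Fenwick) = R_f + β × MRP = 4.5224% + 1.99 × 6.8276% = 18.11%

18.11%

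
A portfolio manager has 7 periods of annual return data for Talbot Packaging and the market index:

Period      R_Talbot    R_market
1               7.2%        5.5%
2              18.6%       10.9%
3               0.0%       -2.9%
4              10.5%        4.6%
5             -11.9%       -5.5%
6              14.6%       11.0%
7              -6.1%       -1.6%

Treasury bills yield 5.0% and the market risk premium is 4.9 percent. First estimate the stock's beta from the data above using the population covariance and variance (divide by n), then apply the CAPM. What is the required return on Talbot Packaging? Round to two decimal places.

Mean R_i = (7.2 + 18.6 + 0.0 + 10.5 − 11.9 + 14.6 − 6.1) / 7 = 4.7000%
Mean R_m = (5.5 + 10.9 − 2.9 + 4.6 − 5.5 + 11.0 − 1.6) / 7 = 3.1429%
Σ(R_i − R̄_i)(R_m − R̄_m) = 423.0500  ⇒  Cov = 423.0500 / 7 = 60.4357
Σ(R_m − R̄_m)² = 263.2971  ⇒  Var(R_m) = 263.2971 / 7 = 37.6139
β = Cov / Var(R_m) = 60.4357 / 37.6139 = 1.6067
E(R) = R_f + β × MRP = 5.0% + 1.6067 × 4.9% = 12.87%

12.87%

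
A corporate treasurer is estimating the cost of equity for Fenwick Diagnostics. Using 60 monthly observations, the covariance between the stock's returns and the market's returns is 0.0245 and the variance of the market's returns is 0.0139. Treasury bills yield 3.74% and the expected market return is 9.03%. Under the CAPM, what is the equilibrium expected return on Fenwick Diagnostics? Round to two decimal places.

β = Cov(R_i, R_m) / Var(R_m) = 0.0245 / 0.0139 = 1.7626
MRP = 9.03% − 3.74% = 5.29%
E(R) = R_f + β × MRP = 3.74% + 1.7626 × 5.29% = 13.06%

13.06%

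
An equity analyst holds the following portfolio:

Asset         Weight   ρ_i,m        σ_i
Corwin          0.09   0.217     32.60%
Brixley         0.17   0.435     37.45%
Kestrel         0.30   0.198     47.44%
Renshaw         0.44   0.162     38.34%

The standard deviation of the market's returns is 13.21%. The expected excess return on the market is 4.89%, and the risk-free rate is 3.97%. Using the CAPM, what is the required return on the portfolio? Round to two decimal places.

7.29%

β_Corwin = 0.217 × 32.60% / 13.21% = 0.5355
β_Brixley = 0.435 × 37.45% / 13.21% = 1.2332
β_Kestrel = 0.198 × 47.44% / 13.21% = 0.7111
β_Renshaw = 0.162 × 38.34% / 13.21% = 0.4702
β_P = Σ w_i β_i = 0.09×0.5355 + 0.17×1.2332 + 0.30×0.7111 + 0.44×0.4702 = 0.6781
E(R_P) = R_f + β_P × MRP = 3.97% + 0.6781 × 4.89% = 7.29%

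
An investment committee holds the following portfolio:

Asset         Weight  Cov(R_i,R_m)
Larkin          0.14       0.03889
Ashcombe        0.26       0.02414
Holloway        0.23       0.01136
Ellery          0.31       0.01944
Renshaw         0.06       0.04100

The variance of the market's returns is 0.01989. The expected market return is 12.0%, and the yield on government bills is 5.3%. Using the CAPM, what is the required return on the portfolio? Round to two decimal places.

12.99%

β_Larkin = 0.03889 / 0.01989 = 1.9553
β_Ashcombe = 0.02414 / 0.01989 = 1.2137
β_Holloway = 0.01136 / 0.01989 = 0.5711
β_Ellery = 0.01944 / 0.01989 = 0.9774
β_Renshaw = 0.04100 / 0.01989 = 2.0613
β_P = Σ w_i β_i = 0.14×1.9553 + 0.26×1.2137 + 0.23×0.5711 + 0.31×0.9774 + 0.06×2.0613 = 1.1473
MRP = 12.0% − 5.3% = 6.70%
E(R_P) = R_f + β_P × MRP = 5.3% + 1.1473 × 6.7% = 12.99%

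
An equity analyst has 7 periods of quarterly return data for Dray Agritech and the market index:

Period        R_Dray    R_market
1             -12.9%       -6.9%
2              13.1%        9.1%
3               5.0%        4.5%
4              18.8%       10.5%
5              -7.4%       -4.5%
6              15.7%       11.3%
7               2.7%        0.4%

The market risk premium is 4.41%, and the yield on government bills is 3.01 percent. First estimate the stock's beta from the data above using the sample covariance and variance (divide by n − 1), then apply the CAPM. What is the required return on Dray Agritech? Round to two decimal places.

10.06%

Mean R_i = (-12.9 + 13.1 + 5.0 + 18.8 − 7.4 + 15.7 + 2.7) / 7 = 5.0000%
Mean R_m = (-6.9 + 9.1 + 4.5 + 10.5 − 4.5 + 11.3 + 0.4) / 7 = 3.4857%
Σ(R_i − R̄_i)(R_m − R̄_m) = 517.9100  ⇒  Cov = 517.9100 / 6 = 86.3183
Σ(R_m − R̄_m)² = 323.9686  ⇒  Var(R_m) = 323.9686 / 6 = 53.9948
β = Cov / Var(R_m) = 86.3183 / 53.9948 = 1.5986
E(R) = R_f + β × MRP = 3.01% + 1.5986 × 4.41% = 10.06%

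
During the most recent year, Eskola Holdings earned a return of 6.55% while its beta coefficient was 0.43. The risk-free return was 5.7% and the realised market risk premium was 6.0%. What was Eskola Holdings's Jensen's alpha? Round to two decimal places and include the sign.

-1.73%

CAPM benchmark = R_f + β(R_m − R_f) = 5.7% + 0.43 × 6.0% = 8.2800%
α = actual − benchmark = 6.55% − 8.2800% = -1.73%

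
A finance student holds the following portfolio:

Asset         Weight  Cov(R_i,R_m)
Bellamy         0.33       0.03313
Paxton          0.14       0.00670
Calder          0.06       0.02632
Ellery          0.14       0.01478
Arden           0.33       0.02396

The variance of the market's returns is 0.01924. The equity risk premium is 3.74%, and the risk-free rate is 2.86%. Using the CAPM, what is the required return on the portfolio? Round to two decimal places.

β_Bellamy = 0.03313 / 0.01924 = 1.7219
β_Paxton = 0.00670 / 0.01924 = 0.3482
β_Calder = 0.02632 / 0.01924 = 1.3680
β_Ellery = 0.01478 / 0.01924 = 0.7682
β_Arden = 0.02396 / 0.01924 = 1.2453
β_P = Σ w_i β_i = 0.33×1.7219 + 0.14×0.3482 + 0.06×1.3680 + 0.14×0.7682 + 0.33×1.2453 = 1.2176
E(R_P) = R_f + β_P × MRP = 2.86% + 1.2176 × 3.74% = 7.41%

7.41%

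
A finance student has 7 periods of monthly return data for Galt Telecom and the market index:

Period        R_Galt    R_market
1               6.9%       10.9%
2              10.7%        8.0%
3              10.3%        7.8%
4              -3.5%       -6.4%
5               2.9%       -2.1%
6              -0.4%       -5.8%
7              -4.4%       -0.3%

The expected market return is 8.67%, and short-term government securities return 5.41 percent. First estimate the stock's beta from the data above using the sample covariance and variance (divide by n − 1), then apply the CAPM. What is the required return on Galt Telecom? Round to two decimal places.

7.81%

Mean R_i = (6.9 + 10.7 + 10.3 − 3.5 + 2.9 − 0.4 − 4.4) / 7 = 3.2143%
Mean R_m = (10.9 + 8.0 + 7.8 − 6.4 − 2.1 − 5.8 − 0.3) / 7 = 1.7286%
Σ(R_i − R̄_i)(R_m − R̄_m) = 222.2071  ⇒  Cov = 222.2071 / 6 = 37.0345
Σ(R_m − R̄_m)² = 301.8343  ⇒  Var(R_m) = 301.8343 / 6 = 50.3057
β = Cov / Var(R_m) = 37.0345 / 50.3057 = 0.7362
MRP = 8.67% − 5.41% = 3.26%
E(R) = R_f + β × MRP = 5.41% + 0.7362 × 3.26% = 7.81%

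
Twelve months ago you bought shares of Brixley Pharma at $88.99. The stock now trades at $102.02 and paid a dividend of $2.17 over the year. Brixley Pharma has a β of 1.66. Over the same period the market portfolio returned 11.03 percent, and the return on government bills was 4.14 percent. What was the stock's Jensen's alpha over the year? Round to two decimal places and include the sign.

+1.50%

Realised HPR = (P1 + D1 − P0) / P0 = (102.02 + 2.17 − 88.99) / 88.99 = 15.20 / 88.99 = 17.0806%
MRP = 11.03% − 4.14% = 6.89%
CAPM required = R_f + β·MRP = 4.14% + 1.66 × 6.89% = 15.5774%
α = realised − required = 17.0806% − 15.5774% = +1.50%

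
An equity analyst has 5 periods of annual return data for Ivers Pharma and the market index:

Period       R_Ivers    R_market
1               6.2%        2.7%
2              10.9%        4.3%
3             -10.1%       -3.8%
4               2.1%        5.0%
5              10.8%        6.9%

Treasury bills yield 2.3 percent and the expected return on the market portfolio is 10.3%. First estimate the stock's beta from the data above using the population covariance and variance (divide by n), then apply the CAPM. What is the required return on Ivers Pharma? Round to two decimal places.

17.40%

Mean R_i = (6.2 + 10.9 − 10.1 + 2.1 + 10.8) / 5 = 3.9800%
Mean R_m = (2.7 + 4.3 − 3.8 + 5.0 + 6.9) / 5 = 3.0200%
Σ(R_i − R̄_i)(R_m − R̄_m) = 126.9120  ⇒  Cov = 126.9120 / 5 = 25.3824
Σ(R_m − R̄_m)² = 67.2280  ⇒  Var(R_m) = 67.2280 / 5 = 13.4456
β = Cov / Var(R_m) = 25.3824 / 13.4456 = 1.8878
MRP = 10.3% − 2.3% = 8.00%
E(R) = R_f + β × MRP = 2.3% + 1.8878 × 8.0% = 17.40%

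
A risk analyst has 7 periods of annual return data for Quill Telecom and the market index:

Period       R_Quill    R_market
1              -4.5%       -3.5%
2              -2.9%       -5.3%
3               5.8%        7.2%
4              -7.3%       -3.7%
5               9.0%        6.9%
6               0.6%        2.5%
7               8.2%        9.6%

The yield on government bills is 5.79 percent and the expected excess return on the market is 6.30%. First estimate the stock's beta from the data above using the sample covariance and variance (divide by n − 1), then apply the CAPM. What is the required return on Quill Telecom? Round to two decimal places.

12.08%

Mean R_i = (-4.5 − 2.9 + 5.8 − 7.3 + 9.0 + 0.6 + 8.2) / 7 = 1.2714%
Mean R_m = (-3.5 − 5.3 + 7.2 − 3.7 + 6.9 + 2.5 + 9.6) / 7 = 1.9571%
Σ(R_i − R̄_i)(R_m − R̄_m) = 224.7914  ⇒  Cov = 224.7914 / 6 = 37.4652
Σ(R_m − R̄_m)² = 225.0771  ⇒  Var(R_m) = 225.0771 / 6 = 37.5129
β = Cov / Var(R_m) = 37.4652 / 37.5129 = 0.9987
E(R) = R_f + β × MRP = 5.79% + 0.9987 × 6.30% = 12.08%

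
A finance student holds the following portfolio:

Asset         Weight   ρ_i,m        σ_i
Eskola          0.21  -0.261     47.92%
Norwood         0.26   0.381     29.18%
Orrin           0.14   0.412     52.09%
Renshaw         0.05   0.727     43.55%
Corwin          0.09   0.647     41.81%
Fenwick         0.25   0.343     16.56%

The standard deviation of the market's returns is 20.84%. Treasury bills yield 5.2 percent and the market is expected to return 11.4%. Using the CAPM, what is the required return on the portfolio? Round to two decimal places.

β_Eskola = -0.261 × 47.92% / 20.84% = -0.6001
β_Norwood = 0.381 × 29.18% / 20.84% = 0.5335
β_Orrin = 0.412 × 52.09% / 20.84% = 1.0298
β_Renshaw = 0.727 × 43.55% / 20.84% = 1.5192
β_Corwin = 0.647 × 41.81% / 20.84% = 1.2980
β_Fenwick = 0.343 × 16.56% / 20.84% = 0.2726
β_P = Σ w_i β_i = 0.21×-0.6001 + 0.26×0.5335 + 0.14×1.0298 + 0.05×1.5192 + 0.09×1.2980 + 0.25×0.2726 = 0.4178
MRP = 11.4% − 5.2% = 6.20%
E(R_P) = R_f + β_P × MRP = 5.2% + 0.4178 × 6.2% = 7.79%

7.79%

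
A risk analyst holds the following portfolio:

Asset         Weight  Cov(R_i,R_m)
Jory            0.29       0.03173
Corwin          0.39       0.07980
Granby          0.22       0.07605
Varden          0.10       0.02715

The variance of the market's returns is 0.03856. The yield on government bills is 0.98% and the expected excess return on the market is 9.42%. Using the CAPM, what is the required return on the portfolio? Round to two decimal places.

β_Jory = 0.03173 / 0.03856 = 0.8229
β_Corwin = 0.07980 / 0.03856 = 2.0695
β_Granby = 0.07605 / 0.03856 = 1.9723
β_Varden = 0.02715 / 0.03856 = 0.7041
β_P = Σ w_i β_i = 0.29×0.8229 + 0.39×2.0695 + 0.22×1.9723 + 0.10×0.7041 = 1.5501
E(R_P) = R_f + β_P × MRP = 0.98% + 1.5501 × 9.42% = 15.58%

15.58%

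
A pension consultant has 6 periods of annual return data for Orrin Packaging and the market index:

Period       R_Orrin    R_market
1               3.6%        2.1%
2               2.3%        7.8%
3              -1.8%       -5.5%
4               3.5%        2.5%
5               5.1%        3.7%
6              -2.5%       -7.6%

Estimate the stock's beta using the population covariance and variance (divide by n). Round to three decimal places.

Mean R_i = (3.6 + 2.3 − 1.8 + 3.5 + 5.1 − 2.5) / 6 = 1.7000%
Mean R_m = (2.1 + 7.8 − 5.5 + 2.5 + 3.7 − 7.6) / 6 = 0.5000%
Σ(R_i − R̄_i)(R_m − R̄_m) = 76.9200  ⇒  Cov = 76.9200 / 6 = 12.8200
Σ(R_m − R̄_m)² = 171.7000  ⇒  Var(R_m) = 171.7000 / 6 = 28.6167
β = Cov / Var(R_m) = 12.8200 / 28.6167 = 0.4480

0.448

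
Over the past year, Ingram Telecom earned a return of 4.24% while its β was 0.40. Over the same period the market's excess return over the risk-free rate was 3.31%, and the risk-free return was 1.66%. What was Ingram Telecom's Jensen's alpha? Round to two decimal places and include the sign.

CAPM benchmark = R_f + β(R_m − R_f) = 1.66% + 0.40 × 3.31% = 2.9840%
α = actual − benchmark = 4.24% − 2.9840% = +1.26%

+1.26%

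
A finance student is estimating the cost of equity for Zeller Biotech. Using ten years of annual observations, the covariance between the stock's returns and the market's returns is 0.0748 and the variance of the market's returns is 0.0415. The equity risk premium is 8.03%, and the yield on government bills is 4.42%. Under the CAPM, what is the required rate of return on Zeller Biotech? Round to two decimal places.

18.89%

β = Cov(R_i, R_m) / Var(R_m) = 0.0748 / 0.0415 = 1.8024
E(R) = R_f + β × MRP = 4.42% + 1.8024 × 8.03% = 18.89%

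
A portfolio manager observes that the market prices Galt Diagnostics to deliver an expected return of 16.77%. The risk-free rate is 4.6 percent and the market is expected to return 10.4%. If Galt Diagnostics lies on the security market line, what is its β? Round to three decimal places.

2.098

MRP = 10.4% − 4.6% = 5.80%
β = (E(R) − R_f) / MRP = (16.77% − 4.6%) / 5.8% = 12.17% / 5.8% = 2.098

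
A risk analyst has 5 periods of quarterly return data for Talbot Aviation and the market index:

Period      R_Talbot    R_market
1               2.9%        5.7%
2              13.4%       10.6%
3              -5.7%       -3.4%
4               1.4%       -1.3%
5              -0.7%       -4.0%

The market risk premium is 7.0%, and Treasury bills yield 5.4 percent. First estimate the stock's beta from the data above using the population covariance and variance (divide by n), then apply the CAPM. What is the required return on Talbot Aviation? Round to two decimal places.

Mean R_i = (2.9 + 13.4 − 5.7 + 1.4 − 0.7) / 5 = 2.2600%
Mean R_m = (5.7 + 10.6 − 3.4 − 1.3 − 4.0) / 5 = 1.5200%
Σ(R_i − R̄_i)(R_m − R̄_m) = 161.7540  ⇒  Cov = 161.7540 / 5 = 32.3508
Σ(R_m − R̄_m)² = 162.5480  ⇒  Var(R_m) = 162.5480 / 5 = 32.5096
β = Cov / Var(R_m) = 32.3508 / 32.5096 = 0.9951
E(R) = R_f + β × MRP = 5.4% + 0.9951 × 7.0% = 12.37%

12.37%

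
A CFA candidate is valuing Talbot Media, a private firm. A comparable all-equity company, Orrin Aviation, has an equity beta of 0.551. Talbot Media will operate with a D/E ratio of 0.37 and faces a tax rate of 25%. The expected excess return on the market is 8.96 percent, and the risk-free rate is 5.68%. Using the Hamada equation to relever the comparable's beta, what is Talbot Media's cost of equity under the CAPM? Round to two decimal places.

β_L = β_U × [1 + (1 − t)(D/E)] = 0.551 × [1 + (1 − 0.25) × 0.37]
    = 0.551 × [1 + 0.75 × 0.37] = 0.551 × 1.2775 = 0.7039
E(R) = R_f + β_L × MRP = 5.68% + 0.7039 × 8.96% = 11.99%

11.99%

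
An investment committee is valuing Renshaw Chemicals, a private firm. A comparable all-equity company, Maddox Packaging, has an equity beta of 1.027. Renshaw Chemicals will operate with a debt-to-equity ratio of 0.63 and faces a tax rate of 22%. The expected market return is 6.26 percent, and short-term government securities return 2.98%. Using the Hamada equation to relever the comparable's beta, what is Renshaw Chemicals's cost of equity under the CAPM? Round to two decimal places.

8.00%

β_L = β_U × [1 + (1 − t)(D/E)] = 1.027 × [1 + (1 − 0.22) × 0.63]
    = 1.027 × [1 + 0.78 × 0.63] = 1.027 × 1.4914 = 1.5317
MRP = 6.26% − 2.98% = 3.28%
E(R) = R_f + β_L × MRP = 2.98% + 1.5317 × 3.28% = 8.00%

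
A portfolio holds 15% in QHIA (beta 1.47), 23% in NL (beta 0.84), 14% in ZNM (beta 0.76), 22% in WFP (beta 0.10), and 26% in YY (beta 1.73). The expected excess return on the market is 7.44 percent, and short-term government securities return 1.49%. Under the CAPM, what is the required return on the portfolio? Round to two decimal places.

β_P = Σ w_i β_i = 0.15×1.47 + 0.23×0.84 + 0.14×0.76 + 0.22×0.10 + 0.26×1.73 = 0.9919
E(R_P) = R_f + β_P × MRP = 1.49% + 0.9919 × 7.44% = 8.87%

8.87%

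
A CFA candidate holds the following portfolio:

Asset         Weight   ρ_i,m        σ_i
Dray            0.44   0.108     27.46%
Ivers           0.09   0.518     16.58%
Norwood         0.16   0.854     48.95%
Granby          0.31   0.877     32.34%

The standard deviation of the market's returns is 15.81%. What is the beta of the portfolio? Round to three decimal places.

β_Dray = 0.108 × 27.46% / 15.81% = 0.1876
β_Ivers = 0.518 × 16.58% / 15.81% = 0.5432
β_Norwood = 0.854 × 48.95% / 15.81% = 2.6441
β_Granby = 0.877 × 32.34% / 15.81% = 1.7939
β_P = Σ w_i β_i = 0.44×0.1876 + 0.09×0.5432 + 0.16×2.6441 + 0.31×1.7939 = 1.1106

1.111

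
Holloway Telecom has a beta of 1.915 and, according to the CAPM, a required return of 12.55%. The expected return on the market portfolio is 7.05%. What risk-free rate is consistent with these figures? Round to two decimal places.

E(R) = R_f + β(E(R_m) − R_f) = R_f(1 − β) + β·E(R_m)
12.55% = R_f × (1 − 1.915) + 1.915 × 7.05%
12.55% = R_f × -0.915 + 13.50075%
R_f = (12.55% − 13.50075%) / -0.915 = 1.04%

1.04%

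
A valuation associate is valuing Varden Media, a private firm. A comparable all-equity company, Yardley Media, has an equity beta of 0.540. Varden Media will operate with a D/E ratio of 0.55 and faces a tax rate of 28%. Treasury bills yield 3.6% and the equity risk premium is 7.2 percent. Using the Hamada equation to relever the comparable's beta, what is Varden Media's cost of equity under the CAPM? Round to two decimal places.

β_L = β_U × [1 + (1 − t)(D/E)] = 0.540 × [1 + (1 − 0.28) × 0.55]
    = 0.540 × [1 + 0.72 × 0.55] = 0.540 × 1.3960 = 0.7538
E(R) = R_f + β_L × MRP = 3.6% + 0.7538 × 7.2% = 9.03%

9.03%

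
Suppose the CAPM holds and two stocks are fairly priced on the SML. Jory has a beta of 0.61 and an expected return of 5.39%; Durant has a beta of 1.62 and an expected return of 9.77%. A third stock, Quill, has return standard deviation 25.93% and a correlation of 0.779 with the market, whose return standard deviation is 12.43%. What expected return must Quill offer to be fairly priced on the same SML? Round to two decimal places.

9.79%

MRP = (9.77% − 5.39%) / (1.62 − 0.61) = 4.3366%
R_f = 5.39% − 0.61 × 4.3366% = 2.7447%
β_Quill = ρ·σ_i/σ_m = 0.779 × 25.93 / 12.43 = 1.6251
E(R_Quill) = R_f + β × MRP = 2.7447% + 1.6251 × 4.3366% = 9.79%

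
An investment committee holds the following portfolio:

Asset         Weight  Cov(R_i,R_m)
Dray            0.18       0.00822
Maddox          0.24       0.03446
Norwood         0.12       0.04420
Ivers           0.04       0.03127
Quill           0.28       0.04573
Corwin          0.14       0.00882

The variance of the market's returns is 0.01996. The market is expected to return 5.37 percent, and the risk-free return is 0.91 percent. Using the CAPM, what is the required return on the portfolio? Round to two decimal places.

β_Dray = 0.00822 / 0.01996 = 0.4118
β_Maddox = 0.03446 / 0.01996 = 1.7265
β_Norwood = 0.04420 / 0.01996 = 2.2144
β_Ivers = 0.03127 / 0.01996 = 1.5666
β_Quill = 0.04573 / 0.01996 = 2.2911
β_Corwin = 0.00882 / 0.01996 = 0.4419
β_P = Σ w_i β_i = 0.18×0.4118 + 0.24×1.7265 + 0.12×2.2144 + 0.04×1.5666 + 0.28×2.2911 + 0.14×0.4419 = 1.5203
MRP = 5.37% − 0.91% = 4.46%
E(R_P) = R_f + β_P × MRP = 0.91% + 1.5203 × 4.46% = 7.69%

7.69%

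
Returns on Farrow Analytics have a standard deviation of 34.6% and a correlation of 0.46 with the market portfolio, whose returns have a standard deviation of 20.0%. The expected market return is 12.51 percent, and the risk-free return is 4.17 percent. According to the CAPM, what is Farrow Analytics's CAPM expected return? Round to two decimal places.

β = ρ × σ_i / σ_m = 0.46 × 34.6% / 20.0% = 0.7958
MRP = 12.51% − 4.17% = 8.34%
E(R) = 4.17% + 0.7958 × 8.34% = 10.81%

10.81%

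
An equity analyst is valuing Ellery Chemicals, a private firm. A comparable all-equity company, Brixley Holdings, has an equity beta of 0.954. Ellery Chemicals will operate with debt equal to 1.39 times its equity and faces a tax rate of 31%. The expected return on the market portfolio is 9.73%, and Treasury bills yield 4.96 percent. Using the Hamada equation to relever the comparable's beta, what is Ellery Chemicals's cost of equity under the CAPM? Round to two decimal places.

β_L = β_U × [1 + (1 − t)(D/E)] = 0.954 × [1 + (1 − 0.31) × 1.39]
    = 0.954 × [1 + 0.69 × 1.39] = 0.954 × 1.9591 = 1.8690
MRP = 9.73% − 4.96% = 4.77%
E(R) = R_f + β_L × MRP = 4.96% + 1.8690 × 4.77% = 13.88%

13.88%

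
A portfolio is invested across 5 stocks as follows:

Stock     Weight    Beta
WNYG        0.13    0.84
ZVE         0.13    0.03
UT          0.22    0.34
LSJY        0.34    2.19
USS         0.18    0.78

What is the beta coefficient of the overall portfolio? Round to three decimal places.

1.073

β_P = Σ w_i β_i = 0.13×0.84 + 0.13×0.03 + 0.22×0.34 + 0.34×2.19 + 0.18×0.78 = 1.0729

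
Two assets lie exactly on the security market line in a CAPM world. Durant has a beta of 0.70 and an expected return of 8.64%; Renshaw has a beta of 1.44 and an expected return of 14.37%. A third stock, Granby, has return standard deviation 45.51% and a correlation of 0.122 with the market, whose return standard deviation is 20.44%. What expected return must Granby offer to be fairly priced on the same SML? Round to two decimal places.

MRP = (14.37% − 8.64%) / (1.44 − 0.70) = 7.7432%
R_f = 8.64% − 0.70 × 7.7432% = 3.2198%
β_Granby = ρ·σ_i/σ_m = 0.122 × 45.51 / 20.44 = 0.2716
E(R_Granby) = R_f + β × MRP = 3.2198% + 0.2716 × 7.7432% = 5.32%

5.32%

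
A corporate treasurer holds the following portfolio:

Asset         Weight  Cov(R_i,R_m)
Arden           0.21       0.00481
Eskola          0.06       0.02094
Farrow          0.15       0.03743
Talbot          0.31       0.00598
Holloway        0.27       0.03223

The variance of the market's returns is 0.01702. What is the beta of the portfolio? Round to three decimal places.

1.083

β_Arden = 0.00481 / 0.01702 = 0.2826
β_Eskola = 0.02094 / 0.01702 = 1.2303
β_Farrow = 0.03743 / 0.01702 = 2.1992
β_Talbot = 0.00598 / 0.01702 = 0.3514
β_Holloway = 0.03223 / 0.01702 = 1.8937
β_P = Σ w_i β_i = 0.21×0.2826 + 0.06×1.2303 + 0.15×2.1992 + 0.31×0.3514 + 0.27×1.8937 = 1.0833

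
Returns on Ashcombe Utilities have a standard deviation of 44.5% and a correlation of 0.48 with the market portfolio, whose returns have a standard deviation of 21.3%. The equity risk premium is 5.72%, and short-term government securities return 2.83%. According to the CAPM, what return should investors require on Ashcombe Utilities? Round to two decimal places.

8.57%

β = ρ × σ_i / σ_m = 0.48 × 44.5% / 21.3% = 1.0028
E(R) = 2.83% + 1.0028 × 5.72% = 8.57%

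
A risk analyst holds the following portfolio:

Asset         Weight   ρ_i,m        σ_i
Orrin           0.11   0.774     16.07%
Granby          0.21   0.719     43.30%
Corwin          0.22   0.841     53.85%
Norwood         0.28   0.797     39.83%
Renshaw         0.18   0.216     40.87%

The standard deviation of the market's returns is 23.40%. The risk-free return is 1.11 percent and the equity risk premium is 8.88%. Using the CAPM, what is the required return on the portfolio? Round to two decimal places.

11.87%

β_Orrin = 0.774 × 16.07% / 23.40% = 0.5315
β_Granby = 0.719 × 43.30% / 23.40% = 1.3305
β_Corwin = 0.841 × 53.85% / 23.40% = 1.9354
β_Norwood = 0.797 × 39.83% / 23.40% = 1.3566
β_Renshaw = 0.216 × 40.87% / 23.40% = 0.3773
β_P = Σ w_i β_i = 0.11×0.5315 + 0.21×1.3305 + 0.22×1.9354 + 0.28×1.3566 + 0.18×0.3773 = 1.2114
E(R_P) = R_f + β_P × MRP = 1.11% + 1.2114 × 8.88% = 11.87%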